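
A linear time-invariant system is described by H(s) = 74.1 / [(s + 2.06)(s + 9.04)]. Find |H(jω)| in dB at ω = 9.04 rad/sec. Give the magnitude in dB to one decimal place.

|j9.04 + 2.06| = √(9.04² + 2.06²) = 9.272
|j9.04 + 9.04| = √(9.04² + 9.04²) = 12.78
|H(j9.04)| = 74.1 / (9.272 × 12.78) = 0.62513
20 log₁₀(0.62513) = -4.08 dB

-4.1 dB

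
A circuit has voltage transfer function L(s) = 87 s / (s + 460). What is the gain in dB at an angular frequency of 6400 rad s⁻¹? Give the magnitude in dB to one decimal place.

38.8 dB

|j6400| = 6400
|j6400 + 460| = √(6400² + 460²) = 6417
|L(j6400)| = 87 × 6400 / 6417 = 86.776
20 log₁₀(86.776) = 38.77 dB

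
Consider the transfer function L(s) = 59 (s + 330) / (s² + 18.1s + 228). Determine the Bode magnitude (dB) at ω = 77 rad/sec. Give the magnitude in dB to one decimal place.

|j77 + 330| = √(77² + 330²) = 338.9
|(j77)² + 18.1(j77) + 228| = |-5701 + j1393.7| = 5869
|L(j77)| = 59 × 338.9 / 5869 = 3.4066
20 log₁₀(3.4066) = 10.65 dB

10.6 dB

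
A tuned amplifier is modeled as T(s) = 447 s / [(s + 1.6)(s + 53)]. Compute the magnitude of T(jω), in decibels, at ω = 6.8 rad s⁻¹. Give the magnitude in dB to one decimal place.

18.2 dB

|j6.8| = 6.8
|j6.8 + 1.6| = √(6.8² + 1.6²) = 6.986
|j6.8 + 53| = √(6.8² + 53²) = 53.43
|T(j6.8)| = 447 × 6.8 / (6.986 × 53.43) = 8.143
20 log₁₀(8.143) = 18.22 dB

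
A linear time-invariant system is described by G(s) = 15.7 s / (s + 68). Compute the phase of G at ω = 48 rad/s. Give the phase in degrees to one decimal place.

54.8 deg

∠(j48) = 90.00°
∠(j48 + 68) = arctan(48/68) = 35.22°
∠G(j48) = 90.00° − 35.22° = 54.78°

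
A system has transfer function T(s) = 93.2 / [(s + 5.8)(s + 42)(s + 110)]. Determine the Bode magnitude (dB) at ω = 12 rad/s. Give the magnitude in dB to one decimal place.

|j12 + 5.8| = √(12² + 5.8²) = 13.33
|j12 + 42| = √(12² + 42²) = 43.68
|j12 + 110| = √(12² + 110²) = 110.7
|T(j12)| = 93.2 / (13.33 × 43.68 × 110.7) = 0.0014468
20 log₁₀(0.0014468) = -56.79 dB

-56.8 dB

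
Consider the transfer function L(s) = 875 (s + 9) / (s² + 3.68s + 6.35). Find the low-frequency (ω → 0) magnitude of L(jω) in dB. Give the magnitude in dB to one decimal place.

L(0) = 875 × 9 / 6.35 = 1240.2
20 log₁₀(1240.2) = 61.87 dB

61.9 dB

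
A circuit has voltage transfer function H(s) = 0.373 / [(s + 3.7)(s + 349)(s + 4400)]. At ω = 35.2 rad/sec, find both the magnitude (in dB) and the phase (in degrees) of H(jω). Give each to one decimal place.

|H| = -163.3 dB, ∠H = -90.2 deg

|j35.2 + 3.7| = √(35.2² + 3.7²) = 35.39
|j35.2 + 349| = √(35.2² + 349²) = 350.8
|j35.2 + 4400| = √(35.2² + 4400²) = 4400
|H(j35.2)| = 0.373 / (35.39 × 350.8 × 4400) = 6.8279e-09
20 log₁₀(6.8279e-09) = -163.31 dB
∠(j35.2 + 3.7) = arctan(35.2/3.7) = 84.00°
∠(j35.2 + 349) = arctan(35.2/349) = 5.76°
∠(j35.2 + 4400) = arctan(35.2/4400) = 0.46°
∠H(j35.2) = − (84.00° + 5.76° + 0.46°) = -90.22°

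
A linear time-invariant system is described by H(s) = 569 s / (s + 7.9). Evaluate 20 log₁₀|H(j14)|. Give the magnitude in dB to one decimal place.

53.9 dB

|j14| = 14
|j14 + 7.9| = √(14² + 7.9²) = 16.08
|H(j14)| = 569 × 14 / 16.08 = 495.55
20 log₁₀(495.55) = 53.90 dB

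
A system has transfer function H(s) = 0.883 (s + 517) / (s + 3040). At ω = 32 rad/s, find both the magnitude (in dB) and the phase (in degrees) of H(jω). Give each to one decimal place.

|j32 + 517| = √(32² + 517²) = 518
|j32 + 3040| = √(32² + 3040²) = 3040
|H(j32)| = 0.883 × 518 / 3040 = 0.15045
20 log₁₀(0.15045) = -16.45 dB
∠(j32 + 517) = arctan(32/517) = 3.54°
∠(j32 + 3040) = arctan(32/3040) = 0.60°
∠H(j32) = 3.54° − 0.60° = 2.94°

|H| = -16.5 dB, ∠H = 2.9 deg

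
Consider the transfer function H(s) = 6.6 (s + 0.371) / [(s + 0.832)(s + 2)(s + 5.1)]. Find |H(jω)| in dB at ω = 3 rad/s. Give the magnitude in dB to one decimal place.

-10.4 dB

|j3 + 0.371| = √(3² + 0.371²) = 3.023
|j3 + 0.832| = √(3² + 0.832²) = 3.113
|j3 + 2| = √(3² + 2²) = 3.606
|j3 + 5.1| = √(3² + 5.1²) = 5.917
|H(j3)| = 6.6 × 3.023 / (3.113 × 3.606 × 5.917) = 0.30039
20 log₁₀(0.30039) = -10.45 dB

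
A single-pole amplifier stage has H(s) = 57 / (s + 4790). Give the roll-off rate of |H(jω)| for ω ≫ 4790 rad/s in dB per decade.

-20 dB/decade

With 0 zeros and 1 pole, the high-frequency asymptotic slope is 20 × (0 − 1) = -20 dB/decade.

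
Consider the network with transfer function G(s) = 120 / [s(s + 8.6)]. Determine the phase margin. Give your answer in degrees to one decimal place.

Gain crossover: |G(jω)| = 1 at ω ≈ 9.41 rad s⁻¹.
∠G(j9.41) = −90° − arctan(9.41/8.6) ≈ -137.58°
PM = 180° + (-137.58°) = 42.42°

42.4°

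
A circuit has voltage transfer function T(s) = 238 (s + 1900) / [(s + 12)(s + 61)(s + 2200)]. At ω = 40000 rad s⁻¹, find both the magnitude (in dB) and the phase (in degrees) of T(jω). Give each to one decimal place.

|T| = -136.6 dB, ∠T = -179.5°

|j40000 + 1900| = √(40000² + 1900²) = 4.005e+04
|j40000 + 12| = √(40000² + 12²) = 4e+04
|j40000 + 61| = √(40000² + 61²) = 4e+04
|j40000 + 2200| = √(40000² + 2200²) = 4.006e+04
|T(j40000)| = 238 × 4.005e+04 / (4e+04 × 4e+04 × 4.006e+04) = 1.4869e-07
20 log₁₀(1.4869e-07) = -136.55 dB
∠(j40000 + 1900) = arctan(40000/1900) = 87.28°
∠(j40000 + 12) = arctan(40000/12) = 89.98°
∠(j40000 + 61) = arctan(40000/61) = 89.91°
∠(j40000 + 2200) = arctan(40000/2200) = 86.85°
∠T(j40000) = 87.28° − (89.98° + 89.91° + 86.85°) = -179.47°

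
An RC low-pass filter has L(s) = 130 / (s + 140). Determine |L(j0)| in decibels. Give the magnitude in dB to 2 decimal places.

-0.64 dB

L(0) = 130 / 140 = 0.92857
20 log₁₀(0.92857) = -0.644 dB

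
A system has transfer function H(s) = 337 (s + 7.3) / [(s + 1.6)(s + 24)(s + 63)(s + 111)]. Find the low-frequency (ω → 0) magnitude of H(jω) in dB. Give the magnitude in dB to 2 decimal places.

H(0) = 337 × 7.3 / (1.6 × 24 × 63 × 111) = 0.0091613
20 log₁₀(0.0091613) = -40.761 dB

-40.76 dB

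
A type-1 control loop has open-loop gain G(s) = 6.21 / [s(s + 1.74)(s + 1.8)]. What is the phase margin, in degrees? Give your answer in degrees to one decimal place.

17.7°

Gain crossover: |G(jω)| = 1 at ω ≈ 1.29 rad/sec.
∠G(j1.29) = −90° − arctan(1.29/1.74) − arctan(1.29/1.8) ≈ -162.30°
PM = 180° + (-162.30°) = 17.70°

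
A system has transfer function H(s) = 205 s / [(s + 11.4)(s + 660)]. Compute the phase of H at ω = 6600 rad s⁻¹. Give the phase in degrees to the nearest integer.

∠(j6600) = 90.00°
∠(j6600 + 11.4) = arctan(6600/11.4) = 89.90°
∠(j6600 + 660) = arctan(6600/660) = 84.29°
∠H(j6600) = 90.00° − (89.90° + 84.29°) = -84.19°

-84°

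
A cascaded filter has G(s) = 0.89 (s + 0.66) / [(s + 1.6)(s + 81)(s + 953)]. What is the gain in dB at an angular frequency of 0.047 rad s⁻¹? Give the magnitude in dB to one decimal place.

-106.4 dB

|j0.047 + 0.66| = √(0.047² + 0.66²) = 0.6617
|j0.047 + 1.6| = √(0.047² + 1.6²) = 1.601
|j0.047 + 81| = √(0.047² + 81²) = 81
|j0.047 + 953| = √(0.047² + 953²) = 953
|G(j0.047)| = 0.89 × 0.6617 / (1.601 × 81 × 953) = 4.7659e-06
20 log₁₀(4.7659e-06) = -106.44 dB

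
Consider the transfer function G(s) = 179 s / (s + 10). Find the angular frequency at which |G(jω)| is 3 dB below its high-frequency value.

For a single-pole high-pass, the −3 dB point is at the pole: ω = 10 rad/s.

10 rad/s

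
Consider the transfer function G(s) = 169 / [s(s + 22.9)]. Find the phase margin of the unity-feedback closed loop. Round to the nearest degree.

73°

Gain crossover: |G(jω)| = 1 at ω ≈ 7.05 rad/sec.
∠G(j7.05) = −90° − arctan(7.05/22.9) ≈ -107.12°
PM = 180° + (-107.12°) = 72.88°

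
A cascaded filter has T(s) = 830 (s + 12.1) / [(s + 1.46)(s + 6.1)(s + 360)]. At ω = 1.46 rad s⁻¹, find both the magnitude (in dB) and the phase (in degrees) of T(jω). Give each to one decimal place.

|T| = 6.7 dB, ∠T = -51.8°

|j1.46 + 12.1| = √(1.46² + 12.1²) = 12.19
|j1.46 + 1.46| = √(1.46² + 1.46²) = 2.065
|j1.46 + 6.1| = √(1.46² + 6.1²) = 6.272
|j1.46 + 360| = √(1.46² + 360²) = 360
|T(j1.46)| = 830 × 12.19 / (2.065 × 6.272 × 360) = 2.1697
20 log₁₀(2.1697) = 6.73 dB
∠(j1.46 + 12.1) = arctan(1.46/12.1) = 6.88°
∠(j1.46 + 1.46) = arctan(1.46/1.46) = 45.00°
∠(j1.46 + 6.1) = arctan(1.46/6.1) = 13.46°
∠(j1.46 + 360) = arctan(1.46/360) = 0.23°
∠T(j1.46) = 6.88° − (45.00° + 13.46° + 0.23°) = -51.81°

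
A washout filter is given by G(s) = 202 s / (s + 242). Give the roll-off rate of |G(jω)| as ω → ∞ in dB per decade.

0 dB/decade

With 1 zero and 1 pole, the high-frequency asymptotic slope is 20 × (1 − 1) = 0 dB/decade.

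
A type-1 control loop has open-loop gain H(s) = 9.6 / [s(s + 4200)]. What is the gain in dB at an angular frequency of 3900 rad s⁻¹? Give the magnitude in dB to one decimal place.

-127.3 dB

|j3900 + 4200| = √(3900² + 4200²) = 5731
|j3900| = 3900
|H(j3900)| = 9.6 / (5731 × 3900) = 4.2948e-07
20 log₁₀(4.2948e-07) = -127.34 dB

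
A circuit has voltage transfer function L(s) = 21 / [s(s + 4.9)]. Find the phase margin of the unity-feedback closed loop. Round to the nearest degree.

55°

Gain crossover: |L(jω)| = 1 at ω ≈ 3.49 rad/sec.
∠L(j3.49) = −90° − arctan(3.49/4.9) ≈ -125.46°
PM = 180° + (-125.46°) = 54.54°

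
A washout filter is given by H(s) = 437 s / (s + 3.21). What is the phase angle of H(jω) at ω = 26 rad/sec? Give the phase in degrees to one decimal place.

7.0 deg

∠(j26) = 90.00°
∠(j26 + 3.21) = arctan(26/3.21) = 82.96°
∠H(j26) = 90.00° − 82.96° = 7.04°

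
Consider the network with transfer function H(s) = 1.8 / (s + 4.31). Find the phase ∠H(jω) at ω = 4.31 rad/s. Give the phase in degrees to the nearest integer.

∠(j4.31 + 4.31) = arctan(4.31/4.31) = 45.00°
∠H(j4.31) = −45.00° = -45.00°

-45°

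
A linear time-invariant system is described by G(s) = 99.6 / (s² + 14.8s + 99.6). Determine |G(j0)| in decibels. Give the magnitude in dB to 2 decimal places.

G(0) = 99.6 / 99.6 = 1
20 log₁₀(1) = 0.000 dB

0.00 dB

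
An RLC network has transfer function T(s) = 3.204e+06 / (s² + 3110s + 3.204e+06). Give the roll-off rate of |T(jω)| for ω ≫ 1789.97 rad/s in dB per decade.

With 0 zeros and 2 poles, the high-frequency asymptotic slope is 20 × (0 − 2) = -40 dB/decade.

-40 dB/decade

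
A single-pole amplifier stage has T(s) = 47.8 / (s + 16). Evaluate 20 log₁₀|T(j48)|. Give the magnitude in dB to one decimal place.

|j48 + 16| = √(48² + 16²) = 50.6
|T(j48)| = 47.8 / 50.6 = 0.94473
20 log₁₀(0.94473) = -0.49 dB

-0.5 dB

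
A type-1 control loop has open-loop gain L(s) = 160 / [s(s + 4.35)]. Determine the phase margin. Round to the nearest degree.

20°

Gain crossover: |L(jω)| = 1 at ω ≈ 12.3 rad/s.
∠L(j12.3) = −90° − arctan(12.3/4.35) ≈ -160.50°
PM = 180° + (-160.50°) = 19.50°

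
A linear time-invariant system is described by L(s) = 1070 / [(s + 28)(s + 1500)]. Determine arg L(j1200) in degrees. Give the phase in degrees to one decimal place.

∠(j1200 + 28) = arctan(1200/28) = 88.66°
∠(j1200 + 1500) = arctan(1200/1500) = 38.66°
∠L(j1200) = − (88.66° + 38.66°) = -127.32°

-127.3°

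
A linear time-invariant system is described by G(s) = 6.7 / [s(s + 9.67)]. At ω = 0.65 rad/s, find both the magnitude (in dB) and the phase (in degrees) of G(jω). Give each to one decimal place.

|j0.65 + 9.67| = √(0.65² + 9.67²) = 9.692
|j0.65| = 0.65
|G(j0.65)| = 6.7 / (9.692 × 0.65) = 1.0635
20 log₁₀(1.0635) = 0.54 dB
∠(j0.65 + 9.67) = arctan(0.65/9.67) = 3.85°
∠(j0.65) = 90.00°
∠G(j0.65) = − (3.85° + 90.00°) = -93.85°

|G| = 0.5 dB, ∠G = -93.8°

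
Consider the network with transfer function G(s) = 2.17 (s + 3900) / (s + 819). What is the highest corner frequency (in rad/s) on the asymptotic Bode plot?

3900 rad/s

Break frequencies occur at each pole and zero magnitude: 819 rad/s, 3900 rad/s.
The highest is 3900 rad/s.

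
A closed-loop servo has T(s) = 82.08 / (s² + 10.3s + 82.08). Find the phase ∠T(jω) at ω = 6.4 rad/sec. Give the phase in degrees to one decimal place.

-58.0°

∠[(j6.4)² + 10.3(j6.4) + 82.08] = ∠[41.12 + j65.92] = 58.04°
∠T(j6.4) = −58.04° = -58.04°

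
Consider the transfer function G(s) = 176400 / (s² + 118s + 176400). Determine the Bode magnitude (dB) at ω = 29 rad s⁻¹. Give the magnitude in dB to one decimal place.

0.0 dB

|(j29)² + 118(j29) + 176400| = |1.7556e+05 + j3422| = 1.756e+05
|G(j29)| = 176400 / 1.756e+05 = 1.0046
20 log₁₀(1.0046) = 0.04 dB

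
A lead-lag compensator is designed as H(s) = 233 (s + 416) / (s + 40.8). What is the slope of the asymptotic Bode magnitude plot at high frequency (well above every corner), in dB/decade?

With 1 zero and 1 pole, the high-frequency asymptotic slope is 20 × (1 − 1) = 0 dB/decade.

0 dB/decade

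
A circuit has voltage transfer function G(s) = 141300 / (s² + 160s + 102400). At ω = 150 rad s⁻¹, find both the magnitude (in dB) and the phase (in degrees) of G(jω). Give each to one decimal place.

|(j150)² + 160(j150) + 102400| = |79900 + j24000| = 8.343e+04
|G(j150)| = 141300 / 8.343e+04 = 1.6937
20 log₁₀(1.6937) = 4.58 dB
∠[(j150)² + 160(j150) + 102400] = ∠[79900 + j24000] = 16.72°
∠G(j150) = −16.72° = -16.72°

|G| = 4.6 dB, ∠G = -16.7°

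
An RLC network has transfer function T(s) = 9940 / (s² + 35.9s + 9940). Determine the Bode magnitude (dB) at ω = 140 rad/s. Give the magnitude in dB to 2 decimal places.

-0.79 dB

|(j140)² + 35.9(j140) + 9940| = |-9660 + j5026| = 1.089e+04
|T(j140)| = 9940 / 1.089e+04 = 0.91282
20 log₁₀(0.91282) = -0.792 dB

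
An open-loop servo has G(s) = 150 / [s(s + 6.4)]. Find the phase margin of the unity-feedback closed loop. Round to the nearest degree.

Gain crossover: |G(jω)| = 1 at ω ≈ 11.4 rad/s.
∠G(j11.4) = −90° − arctan(11.4/6.4) ≈ -150.78°
PM = 180° + (-150.78°) = 29.22°

29 deg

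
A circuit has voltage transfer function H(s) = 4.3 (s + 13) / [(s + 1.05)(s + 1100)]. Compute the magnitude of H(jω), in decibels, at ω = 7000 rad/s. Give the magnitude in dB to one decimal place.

-64.3 dB

|j7000 + 13| = √(7000² + 13²) = 7000
|j7000 + 1.05| = √(7000² + 1.05²) = 7000
|j7000 + 1100| = √(7000² + 1100²) = 7086
|H(j7000)| = 4.3 × 7000 / (7000 × 7086) = 0.00060684
20 log₁₀(0.00060684) = -64.34 dB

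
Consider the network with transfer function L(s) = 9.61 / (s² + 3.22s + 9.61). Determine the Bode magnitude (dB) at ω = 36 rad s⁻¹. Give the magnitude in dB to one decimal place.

|(j36)² + 3.22(j36) + 9.61| = |-1286.4 + j115.92| = 1292
|L(j36)| = 9.61 / 1292 = 0.0074404
20 log₁₀(0.0074404) = -42.57 dB

-42.6 dB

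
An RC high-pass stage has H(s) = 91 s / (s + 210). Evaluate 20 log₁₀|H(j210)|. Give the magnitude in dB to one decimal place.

|j210| = 210
|j210 + 210| = √(210² + 210²) = 297
|H(j210)| = 91 × 210 / 297 = 64.347
20 log₁₀(64.347) = 36.17 dB

36.2 dB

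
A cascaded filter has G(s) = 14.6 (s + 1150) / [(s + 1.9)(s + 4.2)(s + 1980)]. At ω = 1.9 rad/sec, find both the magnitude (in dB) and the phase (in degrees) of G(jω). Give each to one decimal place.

|j1.9 + 1150| = √(1.9² + 1150²) = 1150
|j1.9 + 1.9| = √(1.9² + 1.9²) = 2.687
|j1.9 + 4.2| = √(1.9² + 4.2²) = 4.61
|j1.9 + 1980| = √(1.9² + 1980²) = 1980
|G(j1.9)| = 14.6 × 1150 / (2.687 × 4.61 × 1980) = 0.6846
20 log₁₀(0.6846) = -3.29 dB
∠(j1.9 + 1150) = arctan(1.9/1150) = 0.09°
∠(j1.9 + 1.9) = arctan(1.9/1.9) = 45.00°
∠(j1.9 + 4.2) = arctan(1.9/4.2) = 24.34°
∠(j1.9 + 1980) = arctan(1.9/1980) = 0.05°
∠G(j1.9) = 0.09° − (45.00° + 24.34° + 0.05°) = -69.30°

|G| = -3.3 dB, ∠G = -69.3 deg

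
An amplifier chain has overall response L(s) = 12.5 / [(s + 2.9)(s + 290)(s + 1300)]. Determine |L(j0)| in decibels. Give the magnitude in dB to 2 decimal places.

-98.84 dB

L(0) = 12.5 / (2.9 × 290 × 1300) = 1.1433e-05
20 log₁₀(1.1433e-05) = -98.837 dB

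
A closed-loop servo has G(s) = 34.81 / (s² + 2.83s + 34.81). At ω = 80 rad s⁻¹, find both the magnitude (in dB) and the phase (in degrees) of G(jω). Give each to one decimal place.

|(j80)² + 2.83(j80) + 34.81| = |-6365.2 + j226.4| = 6369
|G(j80)| = 34.81 / 6369 = 0.0054654
20 log₁₀(0.0054654) = -45.25 dB
∠[(j80)² + 2.83(j80) + 34.81] = ∠[-6365.2 + j226.4] = 177.96°
∠G(j80) = −177.96° = -177.96°

|G| = -45.2 dB, ∠G = -178.0°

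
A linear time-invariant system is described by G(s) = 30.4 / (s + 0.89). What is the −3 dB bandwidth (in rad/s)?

For a single-pole low-pass, the −3 dB point is at the pole: ω = 0.89 rad/s.

0.89 rad/s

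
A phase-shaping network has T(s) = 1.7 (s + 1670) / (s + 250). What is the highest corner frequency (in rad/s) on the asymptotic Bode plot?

1670 rad/s

Break frequencies occur at each pole and zero magnitude: 250 rad/s, 1670 rad/s.
The highest is 1670 rad/s.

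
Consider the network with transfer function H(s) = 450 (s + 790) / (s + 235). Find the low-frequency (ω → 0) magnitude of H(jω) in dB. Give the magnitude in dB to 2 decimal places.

63.60 dB

H(0) = 450 × 790 / 235 = 1512.8
20 log₁₀(1512.8) = 63.595 dB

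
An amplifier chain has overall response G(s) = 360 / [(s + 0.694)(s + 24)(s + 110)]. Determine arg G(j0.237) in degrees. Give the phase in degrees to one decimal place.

∠(j0.237 + 0.694) = arctan(0.237/0.694) = 18.85°
∠(j0.237 + 24) = arctan(0.237/24) = 0.57°
∠(j0.237 + 110) = arctan(0.237/110) = 0.12°
∠G(j0.237) = − (18.85° + 0.57° + 0.12°) = -19.54°

-19.5 deg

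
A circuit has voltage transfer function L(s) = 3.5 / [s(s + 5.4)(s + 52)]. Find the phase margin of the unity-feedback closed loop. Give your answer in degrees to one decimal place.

89.9°

Gain crossover: |L(jω)| = 1 at ω ≈ 0.0125 rad/sec.
∠L(j0.0125) = −90° − arctan(0.0125/5.4) − arctan(0.0125/52) ≈ -90.15°
PM = 180° + (-90.15°) = 89.85°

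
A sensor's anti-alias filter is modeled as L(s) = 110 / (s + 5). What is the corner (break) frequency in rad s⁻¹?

The single real pole at s = −5 gives a corner at ω = 5 rad s⁻¹.

5 rad s⁻¹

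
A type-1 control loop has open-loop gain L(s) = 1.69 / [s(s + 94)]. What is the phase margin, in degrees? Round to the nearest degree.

Gain crossover: |L(jω)| = 1 at ω ≈ 0.018 rad s⁻¹.
∠L(j0.018) = −90° − arctan(0.018/94) ≈ -90.01°
PM = 180° + (-90.01°) = 89.99°

90°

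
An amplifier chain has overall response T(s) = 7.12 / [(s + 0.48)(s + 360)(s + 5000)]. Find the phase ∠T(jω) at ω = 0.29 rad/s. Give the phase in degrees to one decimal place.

-31.2°

∠(j0.29 + 0.48) = arctan(0.29/0.48) = 31.14°
∠(j0.29 + 360) = arctan(0.29/360) = 0.05°
∠(j0.29 + 5000) = arctan(0.29/5000) = 0.00°
∠T(j0.29) = − (31.14° + 0.05° + 0.00°) = -31.19°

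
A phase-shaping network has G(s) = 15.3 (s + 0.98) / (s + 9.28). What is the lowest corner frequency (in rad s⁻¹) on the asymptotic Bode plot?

Break frequencies occur at each pole and zero magnitude: 0.98 rad s⁻¹, 9.28 rad s⁻¹.
The lowest is 0.98 rad s⁻¹.

0.98 rad s⁻¹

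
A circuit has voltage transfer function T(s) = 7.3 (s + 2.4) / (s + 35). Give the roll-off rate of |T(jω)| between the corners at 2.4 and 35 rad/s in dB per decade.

In this band the factors already past their corner are: zero at 2.4; net slope = 20 dB/decade.

20 dB/decade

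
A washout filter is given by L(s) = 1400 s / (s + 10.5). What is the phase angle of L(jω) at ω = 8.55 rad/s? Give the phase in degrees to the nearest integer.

∠(j8.55) = 90.00°
∠(j8.55 + 10.5) = arctan(8.55/10.5) = 39.16°
∠L(j8.55) = 90.00° − 39.16° = 50.84°

51°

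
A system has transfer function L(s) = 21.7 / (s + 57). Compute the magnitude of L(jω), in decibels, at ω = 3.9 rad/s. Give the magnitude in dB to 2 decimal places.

-8.41 dB

|j3.9 + 57| = √(3.9² + 57²) = 57.13
|L(j3.9)| = 21.7 / 57.13 = 0.37981
20 log₁₀(0.37981) = -8.409 dB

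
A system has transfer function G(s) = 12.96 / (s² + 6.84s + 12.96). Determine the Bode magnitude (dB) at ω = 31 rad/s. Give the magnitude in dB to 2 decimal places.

-37.50 dB

|(j31)² + 6.84(j31) + 12.96| = |-948.04 + j212.04| = 971.5
|G(j31)| = 12.96 / 971.5 = 0.013341
20 log₁₀(0.013341) = -37.496 dB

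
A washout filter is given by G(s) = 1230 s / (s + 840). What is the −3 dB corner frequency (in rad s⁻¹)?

840 rad s⁻¹

For a single-pole high-pass, the −3 dB point is at the pole: ω = 840 rad s⁻¹.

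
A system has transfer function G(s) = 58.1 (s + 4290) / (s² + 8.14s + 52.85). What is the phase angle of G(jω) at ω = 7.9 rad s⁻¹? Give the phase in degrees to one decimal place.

-98.4°

∠(j7.9 + 4290) = arctan(7.9/4290) = 0.11°
∠[(j7.9)² + 8.14(j7.9) + 52.85] = ∠[-9.56 + j64.306] = 98.46°
∠G(j7.9) = 0.11° − 98.46° = -98.35°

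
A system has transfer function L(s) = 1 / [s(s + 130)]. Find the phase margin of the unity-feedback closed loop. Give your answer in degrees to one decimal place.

90.0°

Gain crossover: |L(jω)| = 1 at ω ≈ 0.00769 rad/sec.
∠L(j0.00769) = −90° − arctan(0.00769/130) ≈ -90.00°
PM = 180° + (-90.00°) = 90.00°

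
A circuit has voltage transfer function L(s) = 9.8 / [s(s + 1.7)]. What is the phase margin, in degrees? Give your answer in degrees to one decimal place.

Gain crossover: |L(jω)| = 1 at ω ≈ 2.91 rad s⁻¹.
∠L(j2.91) = −90° − arctan(2.91/1.7) ≈ -149.70°
PM = 180° + (-149.70°) = 30.30°

30.3°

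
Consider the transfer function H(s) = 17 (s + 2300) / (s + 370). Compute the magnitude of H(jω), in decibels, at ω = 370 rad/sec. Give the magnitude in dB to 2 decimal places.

|j370 + 2300| = √(370² + 2300²) = 2330
|j370 + 370| = √(370² + 370²) = 523.3
|H(j370)| = 17 × 2330 / 523.3 = 75.685
20 log₁₀(75.685) = 37.580 dB

37.58 dB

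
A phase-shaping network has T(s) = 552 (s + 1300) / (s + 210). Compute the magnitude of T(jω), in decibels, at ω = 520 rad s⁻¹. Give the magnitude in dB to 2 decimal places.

|j520 + 1300| = √(520² + 1300²) = 1400
|j520 + 210| = √(520² + 210²) = 560.8
|T(j520)| = 552 × 1400 / 560.8 = 1378.2
20 log₁₀(1378.2) = 62.786 dB

62.79 dB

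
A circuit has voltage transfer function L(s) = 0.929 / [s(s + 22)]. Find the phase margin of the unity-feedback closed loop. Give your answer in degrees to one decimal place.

89.9 deg

Gain crossover: |L(jω)| = 1 at ω ≈ 0.0422 rad/s.
∠L(j0.0422) = −90° − arctan(0.0422/22) ≈ -90.11°
PM = 180° + (-90.11°) = 89.89°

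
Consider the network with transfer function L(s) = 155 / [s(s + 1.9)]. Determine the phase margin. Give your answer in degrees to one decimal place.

Gain crossover: |L(jω)| = 1 at ω ≈ 12.4 rad/s.
∠L(j12.4) = −90° − arctan(12.4/1.9) ≈ -171.27°
PM = 180° + (-171.27°) = 8.73°

8.7°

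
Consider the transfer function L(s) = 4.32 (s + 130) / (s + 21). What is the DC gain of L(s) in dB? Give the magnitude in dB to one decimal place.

L(0) = 4.32 × 130 / 21 = 26.743
20 log₁₀(26.743) = 28.54 dB

28.5 dB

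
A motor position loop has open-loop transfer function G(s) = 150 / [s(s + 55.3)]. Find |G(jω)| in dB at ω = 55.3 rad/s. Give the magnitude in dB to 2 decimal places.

-29.20 dB

|j55.3 + 55.3| = √(55.3² + 55.3²) = 78.21
|j55.3| = 55.3
|G(j55.3)| = 150 / (78.21 × 55.3) = 0.034684
20 log₁₀(0.034684) = -29.197 dB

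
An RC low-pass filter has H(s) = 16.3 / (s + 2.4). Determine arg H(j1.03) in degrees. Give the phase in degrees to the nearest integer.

-23 deg

∠(j1.03 + 2.4) = arctan(1.03/2.4) = 23.23°
∠H(j1.03) = −23.23° = -23.23°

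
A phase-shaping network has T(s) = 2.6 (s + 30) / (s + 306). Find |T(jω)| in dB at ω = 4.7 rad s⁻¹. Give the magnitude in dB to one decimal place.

|j4.7 + 30| = √(4.7² + 30²) = 30.37
|j4.7 + 306| = √(4.7² + 306²) = 306
|T(j4.7)| = 2.6 × 30.37 / 306 = 0.25798
20 log₁₀(0.25798) = -11.77 dB

-11.8 dB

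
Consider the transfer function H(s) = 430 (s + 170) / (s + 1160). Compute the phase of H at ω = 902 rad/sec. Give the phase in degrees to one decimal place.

∠(j902 + 170) = arctan(902/170) = 79.33°
∠(j902 + 1160) = arctan(902/1160) = 37.87°
∠H(j902) = 79.33° − 37.87° = 41.46°

41.5°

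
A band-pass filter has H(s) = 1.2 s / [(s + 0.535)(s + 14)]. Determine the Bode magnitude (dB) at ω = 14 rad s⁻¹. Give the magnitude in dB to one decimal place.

|j14| = 14
|j14 + 0.535| = √(14² + 0.535²) = 14.01
|j14 + 14| = √(14² + 14²) = 19.8
|H(j14)| = 1.2 × 14 / (14.01 × 19.8) = 0.060565
20 log₁₀(0.060565) = -24.36 dB

-24.4 dB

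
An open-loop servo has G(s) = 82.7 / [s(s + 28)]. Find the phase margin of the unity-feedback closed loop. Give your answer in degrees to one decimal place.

Gain crossover: |G(jω)| = 1 at ω ≈ 2.94 rad/s.
∠G(j2.94) = −90° − arctan(2.94/28) ≈ -95.99°
PM = 180° + (-95.99°) = 84.01°

84.0°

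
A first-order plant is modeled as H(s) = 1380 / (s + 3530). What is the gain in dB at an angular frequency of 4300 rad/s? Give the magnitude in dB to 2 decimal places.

|j4300 + 3530| = √(4300² + 3530²) = 5563
|H(j4300)| = 1380 / 5563 = 0.24805
20 log₁₀(0.24805) = -12.109 dB

-12.11 dB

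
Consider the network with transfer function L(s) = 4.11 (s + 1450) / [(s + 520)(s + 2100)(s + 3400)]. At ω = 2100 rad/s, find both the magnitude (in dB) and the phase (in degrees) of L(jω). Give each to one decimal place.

|j2100 + 1450| = √(2100² + 1450²) = 2552
|j2100 + 520| = √(2100² + 520²) = 2163
|j2100 + 2100| = √(2100² + 2100²) = 2970
|j2100 + 3400| = √(2100² + 3400²) = 3996
|L(j2100)| = 4.11 × 2552 / (2163 × 2970 × 3996) = 4.085e-07
20 log₁₀(4.085e-07) = -127.78 dB
∠(j2100 + 1450) = arctan(2100/1450) = 55.38°
∠(j2100 + 520) = arctan(2100/520) = 76.09°
∠(j2100 + 2100) = arctan(2100/2100) = 45.00°
∠(j2100 + 3400) = arctan(2100/3400) = 31.70°
∠L(j2100) = 55.38° − (76.09° + 45.00° + 31.70°) = -97.42°

|L| = -127.8 dB, ∠L = -97.4°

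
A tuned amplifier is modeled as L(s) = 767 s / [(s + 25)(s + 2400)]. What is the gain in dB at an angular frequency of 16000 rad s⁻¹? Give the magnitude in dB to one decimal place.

|j16000| = 1.6e+04
|j16000 + 25| = √(16000² + 25²) = 1.6e+04
|j16000 + 2400| = √(16000² + 2400²) = 1.618e+04
|L(j16000)| = 767 × 1.6e+04 / (1.6e+04 × 1.618e+04) = 0.047407
20 log₁₀(0.047407) = -26.48 dB

-26.5 dB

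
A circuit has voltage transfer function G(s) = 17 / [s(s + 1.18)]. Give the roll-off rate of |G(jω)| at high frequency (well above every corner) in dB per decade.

-40 dB/decade

With 0 zeros and 2 poles, the high-frequency asymptotic slope is 20 × (0 − 2) = -40 dB/decade.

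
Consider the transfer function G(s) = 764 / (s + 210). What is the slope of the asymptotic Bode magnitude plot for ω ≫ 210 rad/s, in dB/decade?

With 0 zeros and 1 pole, the high-frequency asymptotic slope is 20 × (0 − 1) = -20 dB/decade.

-20 dB/decade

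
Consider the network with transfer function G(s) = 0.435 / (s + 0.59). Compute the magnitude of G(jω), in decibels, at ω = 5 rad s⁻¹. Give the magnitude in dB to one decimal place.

|j5 + 0.59| = √(5² + 0.59²) = 5.035
|G(j5)| = 0.435 / 5.035 = 0.086401
20 log₁₀(0.086401) = -21.27 dB

-21.3 dB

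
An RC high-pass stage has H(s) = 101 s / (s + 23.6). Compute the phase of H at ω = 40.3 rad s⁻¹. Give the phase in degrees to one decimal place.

30.4°

∠(j40.3) = 90.00°
∠(j40.3 + 23.6) = arctan(40.3/23.6) = 59.65°
∠H(j40.3) = 90.00° − 59.65° = 30.35°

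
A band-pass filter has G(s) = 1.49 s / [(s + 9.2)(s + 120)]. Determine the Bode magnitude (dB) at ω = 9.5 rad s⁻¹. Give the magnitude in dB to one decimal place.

-41.0 dB

|j9.5| = 9.5
|j9.5 + 9.2| = √(9.5² + 9.2²) = 13.22
|j9.5 + 120| = √(9.5² + 120²) = 120.4
|G(j9.5)| = 1.49 × 9.5 / (13.22 × 120.4) = 0.0088918
20 log₁₀(0.0088918) = -41.02 dB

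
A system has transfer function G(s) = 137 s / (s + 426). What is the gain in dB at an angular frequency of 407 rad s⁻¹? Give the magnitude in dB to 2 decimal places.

39.52 dB

|j407| = 407
|j407 + 426| = √(407² + 426²) = 589.2
|G(j407)| = 137 × 407 / 589.2 = 94.639
20 log₁₀(94.639) = 39.521 dB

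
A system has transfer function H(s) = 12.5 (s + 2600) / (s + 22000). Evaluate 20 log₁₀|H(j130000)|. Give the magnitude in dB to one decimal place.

21.8 dB

|j130000 + 2600| = √(130000² + 2600²) = 1.3e+05
|j130000 + 22000| = √(130000² + 22000²) = 1.318e+05
|H(j130000)| = 12.5 × 1.3e+05 / 1.318e+05 = 12.327
20 log₁₀(12.327) = 21.82 dB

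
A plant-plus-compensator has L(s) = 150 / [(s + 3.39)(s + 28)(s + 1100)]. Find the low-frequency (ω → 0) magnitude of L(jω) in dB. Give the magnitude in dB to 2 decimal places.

-56.85 dB

L(0) = 150 / (3.39 × 28 × 1100) = 0.0014366
20 log₁₀(0.0014366) = -56.853 dB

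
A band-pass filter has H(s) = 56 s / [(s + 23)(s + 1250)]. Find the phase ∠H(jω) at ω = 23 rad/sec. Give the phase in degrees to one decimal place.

43.9°

∠(j23) = 90.00°
∠(j23 + 23) = arctan(23/23) = 45.00°
∠(j23 + 1250) = arctan(23/1250) = 1.05°
∠H(j23) = 90.00° − (45.00° + 1.05°) = 43.95°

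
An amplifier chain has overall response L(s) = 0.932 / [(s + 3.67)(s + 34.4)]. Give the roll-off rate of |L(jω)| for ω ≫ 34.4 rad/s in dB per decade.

With 0 zeros and 2 poles, the high-frequency asymptotic slope is 20 × (0 − 2) = -40 dB/decade.

-40 dB/decade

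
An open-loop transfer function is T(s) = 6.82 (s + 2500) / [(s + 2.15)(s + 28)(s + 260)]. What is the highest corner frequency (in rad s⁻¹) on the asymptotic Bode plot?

2500 rad s⁻¹

Break frequencies occur at each pole and zero magnitude: 2.15 rad s⁻¹, 28 rad s⁻¹, 260 rad s⁻¹, 2500 rad s⁻¹.
The highest is 2500 rad s⁻¹.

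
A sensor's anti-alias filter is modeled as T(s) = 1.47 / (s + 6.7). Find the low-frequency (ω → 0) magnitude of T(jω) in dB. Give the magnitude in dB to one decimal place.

-13.2 dB

T(0) = 1.47 / 6.7 = 0.2194
20 log₁₀(0.2194) = -13.18 dB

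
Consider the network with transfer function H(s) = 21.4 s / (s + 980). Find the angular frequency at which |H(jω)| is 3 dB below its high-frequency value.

For a single-pole high-pass, the −3 dB point is at the pole: ω = 980 rad/s.

980 rad/s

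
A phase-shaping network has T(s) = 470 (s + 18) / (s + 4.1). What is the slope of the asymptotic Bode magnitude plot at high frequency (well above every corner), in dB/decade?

0 dB/decade

With 1 zero and 1 pole, the high-frequency asymptotic slope is 20 × (1 − 1) = 0 dB/decade.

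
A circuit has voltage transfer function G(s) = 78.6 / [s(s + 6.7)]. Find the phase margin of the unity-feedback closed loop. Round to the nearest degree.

41°

Gain crossover: |G(jω)| = 1 at ω ≈ 7.7 rad/s.
∠G(j7.7) = −90° − arctan(7.7/6.7) ≈ -138.97°
PM = 180° + (-138.97°) = 41.03°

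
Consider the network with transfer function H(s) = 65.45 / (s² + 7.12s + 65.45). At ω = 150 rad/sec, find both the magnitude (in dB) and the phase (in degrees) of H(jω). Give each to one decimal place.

|H| = -50.7 dB, ∠H = -177.3 deg

|(j150)² + 7.12(j150) + 65.45| = |-22435 + j1068| = 2.246e+04
|H(j150)| = 65.45 / 2.246e+04 = 0.0029141
20 log₁₀(0.0029141) = -50.71 dB
∠[(j150)² + 7.12(j150) + 65.45] = ∠[-22435 + j1068] = 177.27°
∠H(j150) = −177.27° = -177.27°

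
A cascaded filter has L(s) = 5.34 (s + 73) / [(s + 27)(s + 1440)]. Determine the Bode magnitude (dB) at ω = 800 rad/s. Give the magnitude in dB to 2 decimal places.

-49.75 dB

|j800 + 73| = √(800² + 73²) = 803.3
|j800 + 27| = √(800² + 27²) = 800.5
|j800 + 1440| = √(800² + 1440²) = 1647
|L(j800)| = 5.34 × 803.3 / (800.5 × 1647) = 0.0032533
20 log₁₀(0.0032533) = -49.754 dB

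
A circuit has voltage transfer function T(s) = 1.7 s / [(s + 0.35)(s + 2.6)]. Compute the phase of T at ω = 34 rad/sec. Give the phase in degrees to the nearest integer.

-85°

∠(j34) = 90.00°
∠(j34 + 0.35) = arctan(34/0.35) = 89.41°
∠(j34 + 2.6) = arctan(34/2.6) = 85.63°
∠T(j34) = 90.00° − (89.41° + 85.63°) = -85.04°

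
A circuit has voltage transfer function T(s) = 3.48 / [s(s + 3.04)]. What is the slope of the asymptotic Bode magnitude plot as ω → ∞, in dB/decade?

-40 dB/decade

With 0 zeros and 2 poles, the high-frequency asymptotic slope is 20 × (0 − 2) = -40 dB/decade.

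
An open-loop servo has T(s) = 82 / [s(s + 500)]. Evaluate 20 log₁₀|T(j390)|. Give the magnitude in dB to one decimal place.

-69.6 dB

|j390 + 500| = √(390² + 500²) = 634.1
|j390| = 390
|T(j390)| = 82 / (634.1 × 390) = 0.00033158
20 log₁₀(0.00033158) = -69.59 dB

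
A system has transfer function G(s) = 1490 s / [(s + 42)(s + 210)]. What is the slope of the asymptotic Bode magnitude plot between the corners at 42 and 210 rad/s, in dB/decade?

In this band the factors already past their corner are: 1 differentiator zero, pole at 42; net slope = 0 dB/decade.

0 dB/decade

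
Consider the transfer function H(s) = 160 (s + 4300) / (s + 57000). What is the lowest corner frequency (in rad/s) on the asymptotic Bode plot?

4300 rad/s

Break frequencies occur at each pole and zero magnitude: 4300 rad/s, 57000 rad/s.
The lowest is 4300 rad/s.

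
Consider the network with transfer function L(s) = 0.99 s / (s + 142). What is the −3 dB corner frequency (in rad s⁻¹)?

142 rad s⁻¹

For a single-pole high-pass, the −3 dB point is at the pole: ω = 142 rad s⁻¹.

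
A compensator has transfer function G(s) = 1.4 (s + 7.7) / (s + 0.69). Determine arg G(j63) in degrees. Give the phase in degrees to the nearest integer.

-6°

∠(j63 + 7.7) = arctan(63/7.7) = 83.03°
∠(j63 + 0.69) = arctan(63/0.69) = 89.37°
∠G(j63) = 83.03° − 89.37° = -6.34°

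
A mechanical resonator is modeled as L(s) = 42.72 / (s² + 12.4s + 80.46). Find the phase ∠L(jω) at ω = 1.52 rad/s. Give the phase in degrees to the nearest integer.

∠[(j1.52)² + 12.4(j1.52) + 80.46] = ∠[78.15 + j18.848] = 13.56°
∠L(j1.52) = −13.56° = -13.56°

-14°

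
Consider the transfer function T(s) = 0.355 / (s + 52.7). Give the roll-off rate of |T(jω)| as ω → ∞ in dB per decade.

-20 dB/decade

With 0 zeros and 1 pole, the high-frequency asymptotic slope is 20 × (0 − 1) = -20 dB/decade.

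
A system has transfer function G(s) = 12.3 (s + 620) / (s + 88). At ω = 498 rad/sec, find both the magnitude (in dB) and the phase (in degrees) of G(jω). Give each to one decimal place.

|j498 + 620| = √(498² + 620²) = 795.2
|j498 + 88| = √(498² + 88²) = 505.7
|G(j498)| = 12.3 × 795.2 / 505.7 = 19.342
20 log₁₀(19.342) = 25.73 dB
∠(j498 + 620) = arctan(498/620) = 38.77°
∠(j498 + 88) = arctan(498/88) = 79.98°
∠G(j498) = 38.77° − 79.98° = -41.21°

|G| = 25.7 dB, ∠G = -41.2°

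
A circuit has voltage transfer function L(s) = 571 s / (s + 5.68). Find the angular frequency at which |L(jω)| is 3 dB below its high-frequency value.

5.68 rad/s

For a single-pole high-pass, the −3 dB point is at the pole: ω = 5.68 rad/s.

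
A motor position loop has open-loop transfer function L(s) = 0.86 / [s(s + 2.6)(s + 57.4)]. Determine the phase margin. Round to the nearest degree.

90 deg

Gain crossover: |L(jω)| = 1 at ω ≈ 0.00576 rad s⁻¹.
∠L(j0.00576) = −90° − arctan(0.00576/2.6) − arctan(0.00576/57.4) ≈ -90.13°
PM = 180° + (-90.13°) = 89.87°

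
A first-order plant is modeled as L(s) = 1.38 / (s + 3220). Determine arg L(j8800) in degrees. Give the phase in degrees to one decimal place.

-69.9°

∠(j8800 + 3220) = arctan(8800/3220) = 69.90°
∠L(j8800) = −69.90° = -69.90°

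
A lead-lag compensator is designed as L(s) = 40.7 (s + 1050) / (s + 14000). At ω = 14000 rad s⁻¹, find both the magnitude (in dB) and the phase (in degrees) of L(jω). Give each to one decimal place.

|L| = 29.2 dB, ∠L = 40.7°

|j14000 + 1050| = √(14000² + 1050²) = 1.404e+04
|j14000 + 14000| = √(14000² + 14000²) = 1.98e+04
|L(j14000)| = 40.7 × 1.404e+04 / 1.98e+04 = 28.86
20 log₁₀(28.86) = 29.21 dB
∠(j14000 + 1050) = arctan(14000/1050) = 85.71°
∠(j14000 + 14000) = arctan(14000/14000) = 45.00°
∠L(j14000) = 85.71° − 45.00° = 40.71°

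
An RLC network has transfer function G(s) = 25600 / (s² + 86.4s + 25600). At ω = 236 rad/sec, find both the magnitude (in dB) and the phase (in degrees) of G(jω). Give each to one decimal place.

|G| = -3.0 dB, ∠G = -145.9 deg

|(j236)² + 86.4(j236) + 25600| = |-30096 + j20390| = 3.635e+04
|G(j236)| = 25600 / 3.635e+04 = 0.70421
20 log₁₀(0.70421) = -3.05 dB
∠[(j236)² + 86.4(j236) + 25600] = ∠[-30096 + j20390] = 145.88°
∠G(j236) = −145.88° = -145.88°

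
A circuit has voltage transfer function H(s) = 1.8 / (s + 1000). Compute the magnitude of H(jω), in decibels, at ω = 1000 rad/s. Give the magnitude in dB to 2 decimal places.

-57.90 dB

|j1000 + 1000| = √(1000² + 1000²) = 1414
|H(j1000)| = 1.8 / 1414 = 0.0012728
20 log₁₀(0.0012728) = -57.905 dB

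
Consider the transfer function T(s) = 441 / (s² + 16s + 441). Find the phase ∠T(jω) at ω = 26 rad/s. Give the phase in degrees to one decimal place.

-119.5°

∠[(j26)² + 16(j26) + 441] = ∠[-235 + j416] = 119.46°
∠T(j26) = −119.46° = -119.46°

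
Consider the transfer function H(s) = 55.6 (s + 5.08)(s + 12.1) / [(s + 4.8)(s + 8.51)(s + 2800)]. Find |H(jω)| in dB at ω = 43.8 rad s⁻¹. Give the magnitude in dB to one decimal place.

-33.9 dB

|j43.8 + 5.08| = √(43.8² + 5.08²) = 44.09
|j43.8 + 12.1| = √(43.8² + 12.1²) = 45.44
|j43.8 + 4.8| = √(43.8² + 4.8²) = 44.06
|j43.8 + 8.51| = √(43.8² + 8.51²) = 44.62
|j43.8 + 2800| = √(43.8² + 2800²) = 2800
|H(j43.8)| = 55.6 × 44.09 × 45.44 / (44.06 × 44.62 × 2800) = 0.020235
20 log₁₀(0.020235) = -33.88 dB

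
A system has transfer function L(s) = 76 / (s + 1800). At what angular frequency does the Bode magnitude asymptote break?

The single real pole at s = −1800 gives a corner at ω = 1800 rad s⁻¹.

1800 rad s⁻¹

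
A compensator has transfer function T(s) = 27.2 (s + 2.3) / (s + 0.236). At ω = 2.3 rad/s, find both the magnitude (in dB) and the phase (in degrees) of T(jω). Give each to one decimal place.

|T| = 31.7 dB, ∠T = -39.1°

|j2.3 + 2.3| = √(2.3² + 2.3²) = 3.253
|j2.3 + 0.236| = √(2.3² + 0.236²) = 2.312
|T(j2.3)| = 27.2 × 3.253 / 2.312 = 38.266
20 log₁₀(38.266) = 31.66 dB
∠(j2.3 + 2.3) = arctan(2.3/2.3) = 45.00°
∠(j2.3 + 0.236) = arctan(2.3/0.236) = 84.14°
∠T(j2.3) = 45.00° − 84.14° = -39.14°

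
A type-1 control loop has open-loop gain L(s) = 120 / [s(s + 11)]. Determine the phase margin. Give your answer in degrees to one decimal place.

Gain crossover: |L(jω)| = 1 at ω ≈ 8.6 rad/sec.
∠L(j8.6) = −90° − arctan(8.6/11) ≈ -128.01°
PM = 180° + (-128.01°) = 51.99°

52.0 deg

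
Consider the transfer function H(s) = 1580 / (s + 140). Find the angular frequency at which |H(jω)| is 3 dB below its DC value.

For a single-pole low-pass, the −3 dB point is at the pole: ω = 140 rad s⁻¹.

140 rad s⁻¹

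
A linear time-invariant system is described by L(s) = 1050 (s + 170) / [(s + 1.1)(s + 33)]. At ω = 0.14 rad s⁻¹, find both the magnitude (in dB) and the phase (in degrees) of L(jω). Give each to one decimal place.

|L| = 73.8 dB, ∠L = -7.4°

|j0.14 + 170| = √(0.14² + 170²) = 170
|j0.14 + 1.1| = √(0.14² + 1.1²) = 1.109
|j0.14 + 33| = √(0.14² + 33²) = 33
|L(j0.14)| = 1050 × 170 / (1.109 × 33) = 4878
20 log₁₀(4878) = 73.76 dB
∠(j0.14 + 170) = arctan(0.14/170) = 0.05°
∠(j0.14 + 1.1) = arctan(0.14/1.1) = 7.25°
∠(j0.14 + 33) = arctan(0.14/33) = 0.24°
∠L(j0.14) = 0.05° − (7.25° + 0.24°) = -7.45°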